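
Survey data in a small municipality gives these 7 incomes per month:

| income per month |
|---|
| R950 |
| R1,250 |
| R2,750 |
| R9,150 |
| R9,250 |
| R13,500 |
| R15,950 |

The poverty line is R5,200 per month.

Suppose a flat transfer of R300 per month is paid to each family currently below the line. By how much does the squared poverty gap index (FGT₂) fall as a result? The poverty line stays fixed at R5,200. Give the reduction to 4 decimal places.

Before: below the line — R950, R1,250, R2,750; squared poverty gap index (FGT₂) = 0.209570.
After the R300 transfer: below the line — R1,250, R1,550, R3,050; squared poverty gap index (FGT₂) = 0.177237.
Reduction = 0.209570 − 0.177237 = 0.0323.

0.0323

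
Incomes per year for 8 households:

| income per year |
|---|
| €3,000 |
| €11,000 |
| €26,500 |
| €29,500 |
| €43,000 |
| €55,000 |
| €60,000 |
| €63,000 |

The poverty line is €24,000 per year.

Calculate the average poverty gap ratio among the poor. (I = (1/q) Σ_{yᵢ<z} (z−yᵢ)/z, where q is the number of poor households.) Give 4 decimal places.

0.7083

Below the line: €3,000, €11,000 (q = 2 of N = 8).
Shortfall ratios (z−y)/z: 0.8750, 0.5417; sum = 1.416667.
The income-gap ratio divides by q (the poor only): 1.416667 / 2 = 0.7083.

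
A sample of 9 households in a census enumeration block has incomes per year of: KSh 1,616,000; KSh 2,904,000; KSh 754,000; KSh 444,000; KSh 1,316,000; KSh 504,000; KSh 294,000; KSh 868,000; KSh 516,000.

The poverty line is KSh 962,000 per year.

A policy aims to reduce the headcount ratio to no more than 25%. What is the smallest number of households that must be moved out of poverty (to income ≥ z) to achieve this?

4

Currently q = 6 of N = 9 are below the line (H = 0.667).
A headcount ratio of at most 25% allows at most ⌊0.25 × 9⌋ = 2 poor households.
So at least 6 − 2 = 4 must be lifted.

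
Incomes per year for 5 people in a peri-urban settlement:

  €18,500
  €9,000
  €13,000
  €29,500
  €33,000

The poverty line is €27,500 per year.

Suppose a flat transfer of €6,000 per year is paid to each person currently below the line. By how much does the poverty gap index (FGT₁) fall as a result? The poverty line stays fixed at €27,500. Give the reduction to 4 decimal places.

Before: below the line — €9,000, €13,000, €18,500; poverty gap index (FGT₁) = 0.305455.
After the €6,000 transfer: below the line — €15,000, €19,000, €24,500; poverty gap index (FGT₁) = 0.174545.
Reduction = 0.305455 − 0.174545 = 0.1309.

0.1309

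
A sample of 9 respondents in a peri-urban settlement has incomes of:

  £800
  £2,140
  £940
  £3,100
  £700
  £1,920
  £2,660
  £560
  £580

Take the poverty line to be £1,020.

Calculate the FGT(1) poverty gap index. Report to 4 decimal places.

0.1656

Poor units: £560, £580, £700, £800, £940 (q = 5 of N = 9).
Normalized shortfalls: (1020−560)/1020 = 0.4510; (1020−580)/1020 = 0.4314; (1020−700)/1020 = 0.3137; (1020−800)/1020 = 0.2157; (1020−940)/1020 = 0.0784.
Σ = 1.490196. Dividing by the full population N = 9 gives P₁ = 0.1656.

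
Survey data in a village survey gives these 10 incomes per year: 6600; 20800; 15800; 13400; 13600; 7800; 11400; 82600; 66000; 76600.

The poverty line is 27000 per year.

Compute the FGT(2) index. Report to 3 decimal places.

Below z: 6600, 7800, 11400, 13400, 13600, 15800, 20800 (q = 7 of N = 10).
Normalized shortfalls: (27000−6600)/27000 = 0.7556; (27000−7800)/27000 = 0.7111; (27000−11400)/27000 = 0.5778; (27000−13400)/27000 = 0.5037; (27000−13600)/27000 = 0.4963; (27000−15800)/27000 = 0.4148; (27000−20800)/27000 = 0.2296.
Squared: 0.5709; 0.5057; 0.3338; 0.2537; 0.2463; 0.1721; 0.0527.
Sum = 2.135199; P₂ = 2.135199 / 10 = 0.214.

0.214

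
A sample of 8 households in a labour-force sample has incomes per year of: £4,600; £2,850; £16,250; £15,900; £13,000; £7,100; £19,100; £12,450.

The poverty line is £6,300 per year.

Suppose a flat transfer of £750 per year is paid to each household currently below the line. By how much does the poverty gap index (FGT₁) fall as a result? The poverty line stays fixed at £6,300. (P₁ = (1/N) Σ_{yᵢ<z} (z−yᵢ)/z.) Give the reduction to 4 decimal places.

Before: below the line — £2,850, £4,600; poverty gap index (FGT₁) = 0.102183.
After the £750 transfer: below the line — £3,600, £5,350; poverty gap index (FGT₁) = 0.072421.
Reduction = 0.102183 − 0.072421 = 0.0298.

0.0298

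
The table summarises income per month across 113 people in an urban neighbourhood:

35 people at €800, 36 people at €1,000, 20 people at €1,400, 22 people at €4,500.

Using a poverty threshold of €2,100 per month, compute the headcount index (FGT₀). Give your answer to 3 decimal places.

0.805

91 of the 113 people have income below €2,100.
H = 91/113 = 0.805.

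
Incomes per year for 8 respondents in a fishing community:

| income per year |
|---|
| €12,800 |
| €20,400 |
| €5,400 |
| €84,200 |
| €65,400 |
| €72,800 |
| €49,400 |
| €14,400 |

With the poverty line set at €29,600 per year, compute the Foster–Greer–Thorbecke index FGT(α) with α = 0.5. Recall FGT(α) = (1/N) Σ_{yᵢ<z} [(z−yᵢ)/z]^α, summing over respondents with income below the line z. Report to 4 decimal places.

Below z: €5,400, €12,800, €14,400, €20,400 (q = 4 of N = 8).
Normalized shortfalls: (29600−5400)/29600 = 0.8176; (29600−12800)/29600 = 0.5676; (29600−14400)/29600 = 0.5135; (29600−20400)/29600 = 0.3108.
Raised to α = 0.5: 0.90419; 0.75337; 0.71660; 0.55750.
Sum = 2.931668; FGT(0.5) = 2.931668 / 8 = 0.3665.

0.3665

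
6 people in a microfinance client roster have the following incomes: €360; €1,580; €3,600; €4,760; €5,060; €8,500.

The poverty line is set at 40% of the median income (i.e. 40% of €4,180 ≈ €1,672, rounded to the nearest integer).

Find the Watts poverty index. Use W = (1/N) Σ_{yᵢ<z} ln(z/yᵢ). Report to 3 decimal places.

0.265

Below the line: €360, €1,580 (q = 2 of N = 6).
ln(z/y) terms: ln(1672/360) = 1.5357; ln(1672/1580) = 0.0566.
W = 1.592267 / 6 = 0.265.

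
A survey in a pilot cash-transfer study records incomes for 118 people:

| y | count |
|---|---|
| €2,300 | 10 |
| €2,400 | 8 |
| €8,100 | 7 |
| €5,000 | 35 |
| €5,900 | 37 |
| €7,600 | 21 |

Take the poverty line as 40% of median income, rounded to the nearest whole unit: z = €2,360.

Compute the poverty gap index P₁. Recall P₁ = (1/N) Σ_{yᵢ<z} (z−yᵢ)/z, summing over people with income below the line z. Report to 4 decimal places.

Incomes under z: 10×€2,300 (q = 10 of N = 118).
Normalized shortfalls: (2360−2300)/2360 = 0.0254 (×10).
Sum of shortfalls = 0.254237; P₁ averages over all N: 0.254237 / 118 = 0.0022.

0.0022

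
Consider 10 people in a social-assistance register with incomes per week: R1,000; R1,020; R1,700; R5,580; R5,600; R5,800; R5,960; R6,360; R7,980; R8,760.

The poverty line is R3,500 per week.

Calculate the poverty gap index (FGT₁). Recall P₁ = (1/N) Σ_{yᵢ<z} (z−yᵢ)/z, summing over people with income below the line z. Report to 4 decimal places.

Incomes under z: R1,000, R1,020, R1,700 (q = 3 of N = 10).
Normalized shortfalls: (3500−1000)/3500 = 0.7143; (3500−1020)/3500 = 0.7086; (3500−1700)/3500 = 0.5143.
Σ = 1.937143. Dividing by the full population N = 10 gives P₁ = 0.1937.

0.1937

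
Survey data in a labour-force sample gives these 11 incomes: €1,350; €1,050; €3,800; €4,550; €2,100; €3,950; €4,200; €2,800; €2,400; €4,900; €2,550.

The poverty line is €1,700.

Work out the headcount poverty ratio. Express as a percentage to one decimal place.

18.2%

2 of the 11 families have income below €1,700.
H = 2/11 = 18.2%.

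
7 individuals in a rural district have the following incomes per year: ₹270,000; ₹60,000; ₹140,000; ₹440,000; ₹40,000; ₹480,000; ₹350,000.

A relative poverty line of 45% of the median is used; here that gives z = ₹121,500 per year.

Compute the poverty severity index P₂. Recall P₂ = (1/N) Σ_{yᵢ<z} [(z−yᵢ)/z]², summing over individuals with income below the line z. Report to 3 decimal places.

Below the line: ₹40,000, ₹60,000 (q = 2 of N = 7).
Gap ratios (z−y)/z: (121500−40000)/121500 = 0.6708; (121500−60000)/121500 = 0.5062.
Squared: 0.4499; 0.2562.
Sum = 0.706159; P₂ = 0.706159 / 7 = 0.101.

0.101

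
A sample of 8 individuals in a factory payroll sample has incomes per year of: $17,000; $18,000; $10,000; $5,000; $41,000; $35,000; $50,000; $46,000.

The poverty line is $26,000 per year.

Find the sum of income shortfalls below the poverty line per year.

$54,000

Below z: $5,000, $10,000, $17,000, $18,000 (q = 4 of N = 8).
Individual gaps: 26000−5000 = 21000; 26000−10000 = 16000; 26000−17000 = 9000; 26000−18000 = 8000.
Aggregate gap = $54,000.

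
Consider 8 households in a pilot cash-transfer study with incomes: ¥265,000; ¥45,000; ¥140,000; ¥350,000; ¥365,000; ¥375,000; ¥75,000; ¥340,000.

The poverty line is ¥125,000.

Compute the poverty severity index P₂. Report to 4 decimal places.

0.0712

Below the line: ¥45,000, ¥75,000 (q = 2 of N = 8).
Normalized shortfalls: (125000−45000)/125000 = 0.6400; (125000−75000)/125000 = 0.4000.
Squared: 0.4096; 0.1600.
Sum = 0.569600; P₂ = 0.569600 / 8 = 0.0712.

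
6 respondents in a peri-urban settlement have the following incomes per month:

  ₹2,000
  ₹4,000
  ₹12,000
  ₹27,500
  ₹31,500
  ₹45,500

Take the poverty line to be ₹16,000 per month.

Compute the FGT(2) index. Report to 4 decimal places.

0.2318

Poor units: ₹2,000, ₹4,000, ₹12,000 (q = 3 of N = 6).
Relative gaps: (16000−2000)/16000 = 0.8750; (16000−4000)/16000 = 0.7500; (16000−12000)/16000 = 0.2500.
Squared: 0.7656; 0.5625; 0.0625.
Sum = 1.390625; P₂ = 1.390625 / 6 = 0.2318.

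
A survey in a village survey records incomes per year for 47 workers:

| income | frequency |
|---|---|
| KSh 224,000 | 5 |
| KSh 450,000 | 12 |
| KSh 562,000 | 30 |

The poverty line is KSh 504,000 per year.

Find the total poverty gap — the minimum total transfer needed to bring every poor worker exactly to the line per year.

KSh 2,048,000

Incomes under z: 5×KSh 224,000, 12×KSh 450,000 (q = 17 of N = 47).
Individual gaps: 5×(504000−224000) = 1400000; 12×(504000−450000) = 648000.
Aggregate gap = KSh 2,048,000.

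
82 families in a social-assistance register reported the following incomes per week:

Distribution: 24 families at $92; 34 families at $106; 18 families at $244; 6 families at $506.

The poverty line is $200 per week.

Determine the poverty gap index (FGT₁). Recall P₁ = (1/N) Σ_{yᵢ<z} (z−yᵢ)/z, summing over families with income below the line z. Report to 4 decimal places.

Poor units: 24×$92, 34×$106 (q = 58 of N = 82).
Relative gaps: (200−92)/200 = 0.5400 (×24); (200−106)/200 = 0.4700 (×34).
Sum of shortfalls = 28.940000; P₁ averages over all N: 28.940000 / 82 = 0.3529.

0.3529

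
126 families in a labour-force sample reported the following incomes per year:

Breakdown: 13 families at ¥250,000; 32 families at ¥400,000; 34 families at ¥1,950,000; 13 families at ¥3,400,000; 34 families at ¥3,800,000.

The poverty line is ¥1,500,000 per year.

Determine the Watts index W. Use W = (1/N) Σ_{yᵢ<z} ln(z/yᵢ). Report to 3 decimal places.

0.521

Poor units: 13×¥250,000, 32×¥400,000 (q = 45 of N = 126).
Log shortfalls: ln(1500000/250000) = 1.7918 (×13); ln(1500000/400000) = 1.3218 (×32).
W = 65.589060 / 126 = 0.521.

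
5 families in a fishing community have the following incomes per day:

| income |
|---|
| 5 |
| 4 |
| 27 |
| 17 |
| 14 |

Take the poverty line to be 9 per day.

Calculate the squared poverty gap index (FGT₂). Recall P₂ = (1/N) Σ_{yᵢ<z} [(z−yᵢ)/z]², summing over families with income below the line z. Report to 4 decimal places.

0.1012

Poor units: 4, 5 (q = 2 of N = 5).
Shortfall ratios: (9−4)/9 = 0.5556; (9−5)/9 = 0.4444.
Squared: 0.3086; 0.1975.
Sum = 0.506173; P₂ = 0.506173 / 5 = 0.1012.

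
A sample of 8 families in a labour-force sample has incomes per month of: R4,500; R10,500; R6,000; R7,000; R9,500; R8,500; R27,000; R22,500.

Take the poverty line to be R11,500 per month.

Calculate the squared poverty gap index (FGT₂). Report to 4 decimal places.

Poor units: R4,500, R6,000, R7,000, R8,500, R9,500, R10,500 (q = 6 of N = 8).
Shortfall ratios: (11500−4500)/11500 = 0.6087; (11500−6000)/11500 = 0.4783; (11500−7000)/11500 = 0.3913; (11500−8500)/11500 = 0.2609; (11500−9500)/11500 = 0.1739; (11500−10500)/11500 = 0.0870.
Squared: 0.3705; 0.2287; 0.1531; 0.0681; 0.0302; 0.0076.
Sum = 0.858223; P₂ = 0.858223 / 8 = 0.1073.

0.1073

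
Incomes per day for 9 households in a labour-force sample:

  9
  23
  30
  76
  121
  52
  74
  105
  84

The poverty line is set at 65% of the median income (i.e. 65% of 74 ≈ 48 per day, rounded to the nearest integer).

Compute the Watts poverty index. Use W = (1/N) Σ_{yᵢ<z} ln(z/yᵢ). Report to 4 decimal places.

0.3200

Incomes under z: 9, 23, 30 (q = 3 of N = 9).
Log shortfalls: ln(48/9) = 1.6740; ln(48/23) = 0.7357; ln(48/30) = 0.4700.
W = 2.879687 / 9 = 0.3200.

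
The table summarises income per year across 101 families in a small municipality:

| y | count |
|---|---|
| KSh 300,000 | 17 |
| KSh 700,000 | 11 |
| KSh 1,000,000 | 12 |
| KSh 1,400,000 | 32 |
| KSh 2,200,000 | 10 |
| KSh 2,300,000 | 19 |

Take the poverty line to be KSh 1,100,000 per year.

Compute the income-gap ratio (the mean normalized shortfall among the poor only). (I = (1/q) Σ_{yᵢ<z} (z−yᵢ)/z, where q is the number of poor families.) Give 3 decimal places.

0.436

Poor units: 17×KSh 300,000, 11×KSh 700,000, 12×KSh 1,000,000 (q = 40 of N = 101).
Shortfall ratios (z−y)/z: 0.7273 (×17), 0.3636 (×11), 0.0909 (×12); sum = 17.454545.
The income-gap ratio divides by q (the poor only): 17.454545 / 40 = 0.436.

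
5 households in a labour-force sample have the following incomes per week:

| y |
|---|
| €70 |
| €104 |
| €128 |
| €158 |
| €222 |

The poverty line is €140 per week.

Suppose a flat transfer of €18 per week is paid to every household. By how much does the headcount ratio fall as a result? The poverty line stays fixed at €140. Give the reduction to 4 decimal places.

Before: below the line — €70, €104, €128; headcount ratio = 0.600000.
After the €18 transfer: below the line — €88, €122; headcount ratio = 0.400000.
Reduction = 0.600000 − 0.400000 = 0.2000.

0.2000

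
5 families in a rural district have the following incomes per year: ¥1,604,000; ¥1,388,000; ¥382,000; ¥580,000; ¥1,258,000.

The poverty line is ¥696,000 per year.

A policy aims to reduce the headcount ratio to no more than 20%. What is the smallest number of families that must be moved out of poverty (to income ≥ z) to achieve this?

1

2 of the 5 families are poor, so H = 2/5 = 0.400.
A headcount ratio of at most 20% allows at most ⌊0.20 × 5⌋ = 1 poor families.
So at least 2 − 1 = 1 must be lifted.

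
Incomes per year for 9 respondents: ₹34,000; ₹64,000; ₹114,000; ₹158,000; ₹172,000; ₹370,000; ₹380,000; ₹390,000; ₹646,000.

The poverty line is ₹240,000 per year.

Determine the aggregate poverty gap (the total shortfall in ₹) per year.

Below z: ₹34,000, ₹64,000, ₹114,000, ₹158,000, ₹172,000 (q = 5 of N = 9).
Individual gaps: 240000−34000 = 206000; 240000−64000 = 176000; 240000−114000 = 126000; 240000−158000 = 82000; 240000−172000 = 68000.
Aggregate gap = ₹658,000.

₹658,000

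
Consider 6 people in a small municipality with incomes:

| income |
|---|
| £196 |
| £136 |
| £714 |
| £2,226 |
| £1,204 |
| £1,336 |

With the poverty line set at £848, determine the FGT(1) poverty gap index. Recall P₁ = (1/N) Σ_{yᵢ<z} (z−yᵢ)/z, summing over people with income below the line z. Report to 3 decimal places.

Below the line: £136, £196, £714 (q = 3 of N = 6).
Gap ratios (z−y)/z: (848−136)/848 = 0.8396; (848−196)/848 = 0.7689; (848−714)/848 = 0.1580.
Sum of shortfalls = 1.766509; P₁ averages over all N: 1.766509 / 6 = 0.294.

0.294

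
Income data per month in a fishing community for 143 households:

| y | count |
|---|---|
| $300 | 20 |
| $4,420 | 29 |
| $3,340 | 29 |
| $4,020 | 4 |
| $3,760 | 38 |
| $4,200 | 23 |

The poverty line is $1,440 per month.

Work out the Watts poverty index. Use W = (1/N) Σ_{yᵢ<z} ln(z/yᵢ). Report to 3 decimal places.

Incomes under z: 20×$300 (q = 20 of N = 143).
Log shortfalls: ln(1440/300) = 1.5686 (×20).
W = 31.372318 / 143 = 0.219.

0.219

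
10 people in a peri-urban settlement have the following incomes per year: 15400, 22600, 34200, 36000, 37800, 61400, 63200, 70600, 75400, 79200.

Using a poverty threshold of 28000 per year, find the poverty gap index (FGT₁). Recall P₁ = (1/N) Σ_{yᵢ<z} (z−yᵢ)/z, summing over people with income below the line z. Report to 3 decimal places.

Poor units: 15400, 22600 (q = 2 of N = 10).
Relative gaps: (28000−15400)/28000 = 0.4500; (28000−22600)/28000 = 0.1929.
Sum of shortfalls = 0.642857; P₁ averages over all N: 0.642857 / 10 = 0.064.

0.064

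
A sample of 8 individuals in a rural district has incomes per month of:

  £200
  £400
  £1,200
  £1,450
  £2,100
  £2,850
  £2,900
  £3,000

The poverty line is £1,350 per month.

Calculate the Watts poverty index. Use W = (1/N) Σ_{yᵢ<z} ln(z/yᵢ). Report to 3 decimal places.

Poor units: £200, £400, £1,200 (q = 3 of N = 8).
Log gaps: ln(1350/200) = 1.9095; ln(1350/400) = 1.2164; ln(1350/1200) = 0.1178.
W = 3.243721 / 8 = 0.405.

0.405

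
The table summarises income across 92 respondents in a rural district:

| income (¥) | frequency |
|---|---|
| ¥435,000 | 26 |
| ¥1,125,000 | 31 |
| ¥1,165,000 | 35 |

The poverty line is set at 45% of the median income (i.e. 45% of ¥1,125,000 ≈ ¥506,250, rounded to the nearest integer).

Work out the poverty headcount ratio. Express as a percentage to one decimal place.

26 of the 92 respondents have income below ¥506,250.
H = 26/92 = 28.3%.

28.3%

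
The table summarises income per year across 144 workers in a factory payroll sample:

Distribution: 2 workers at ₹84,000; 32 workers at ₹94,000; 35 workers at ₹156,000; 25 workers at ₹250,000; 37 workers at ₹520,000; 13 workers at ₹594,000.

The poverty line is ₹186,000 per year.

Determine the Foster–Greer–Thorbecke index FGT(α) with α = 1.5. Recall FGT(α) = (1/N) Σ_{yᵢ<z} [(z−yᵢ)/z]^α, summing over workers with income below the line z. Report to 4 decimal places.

0.0987

Poor units: 2×₹84,000, 32×₹94,000, 35×₹156,000 (q = 69 of N = 144).
Gap ratios (z−y)/z: (186000−84000)/186000 = 0.5484 (×2); (186000−94000)/186000 = 0.4946 (×32); (186000−156000)/186000 = 0.1613 (×35).
Raised to α = 1.5: 0.40610 (×2); 0.34787 (×32); 0.06478 (×35).
Sum = 14.211068; FGT(1.5) = 14.211068 / 144 = 0.0987.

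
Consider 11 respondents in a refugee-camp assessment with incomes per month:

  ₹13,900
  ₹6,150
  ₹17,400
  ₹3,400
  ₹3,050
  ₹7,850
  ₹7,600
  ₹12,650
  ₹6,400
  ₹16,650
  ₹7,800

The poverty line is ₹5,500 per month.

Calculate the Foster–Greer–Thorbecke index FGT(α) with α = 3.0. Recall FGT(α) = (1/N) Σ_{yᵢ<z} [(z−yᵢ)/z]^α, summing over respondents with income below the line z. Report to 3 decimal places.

0.013

Below z: ₹3,050, ₹3,400 (q = 2 of N = 11).
Relative gaps: (5500−3050)/5500 = 0.4455; (5500−3400)/5500 = 0.3818.
Raised to α = 3.0: 0.08839; 0.05566.
Sum = 0.144055; FGT(3.0) = 0.144055 / 11 = 0.013.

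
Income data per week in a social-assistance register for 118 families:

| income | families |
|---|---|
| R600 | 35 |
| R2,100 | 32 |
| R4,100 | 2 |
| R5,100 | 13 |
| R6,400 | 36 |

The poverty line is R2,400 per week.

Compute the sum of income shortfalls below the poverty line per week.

Incomes under z: 35×R600, 32×R2,100 (q = 67 of N = 118).
Individual gaps: 35×(2400−600) = 63000; 32×(2400−2100) = 9600.
Aggregate gap = R72,600.

R72,600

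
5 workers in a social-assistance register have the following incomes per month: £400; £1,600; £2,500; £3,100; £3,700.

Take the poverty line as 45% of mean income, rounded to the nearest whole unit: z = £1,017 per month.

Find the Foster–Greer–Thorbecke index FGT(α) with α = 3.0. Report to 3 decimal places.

Poor units: £400 (q = 1 of N = 5).
Relative gaps: (1017−400)/1017 = 0.6067.
Raised to α = 3.0: 0.22330.
Sum = 0.223302; FGT(3.0) = 0.223302 / 5 = 0.045.

0.045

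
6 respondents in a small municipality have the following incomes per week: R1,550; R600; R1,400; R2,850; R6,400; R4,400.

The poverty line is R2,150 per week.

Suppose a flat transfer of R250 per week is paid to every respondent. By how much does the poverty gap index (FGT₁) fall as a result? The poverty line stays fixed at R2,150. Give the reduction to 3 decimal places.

0.058

Before: below the line — R600, R1,400, R1,550; poverty gap index (FGT₁) = 0.22481.
After the R250 transfer: below the line — R850, R1,650, R1,800; poverty gap index (FGT₁) = 0.16667.
Reduction = 0.22481 − 0.16667 = 0.058.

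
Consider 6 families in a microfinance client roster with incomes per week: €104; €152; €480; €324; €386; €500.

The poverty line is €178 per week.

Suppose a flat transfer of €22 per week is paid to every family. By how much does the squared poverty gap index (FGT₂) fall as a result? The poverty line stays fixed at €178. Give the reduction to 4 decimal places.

Before: below the line — €104, €152; squared poverty gap index (FGT₂) = 0.032361.
After the €22 transfer: below the line — €126, €174; squared poverty gap index (FGT₂) = 0.014308.
Reduction = 0.032361 − 0.014308 = 0.0181.

0.0181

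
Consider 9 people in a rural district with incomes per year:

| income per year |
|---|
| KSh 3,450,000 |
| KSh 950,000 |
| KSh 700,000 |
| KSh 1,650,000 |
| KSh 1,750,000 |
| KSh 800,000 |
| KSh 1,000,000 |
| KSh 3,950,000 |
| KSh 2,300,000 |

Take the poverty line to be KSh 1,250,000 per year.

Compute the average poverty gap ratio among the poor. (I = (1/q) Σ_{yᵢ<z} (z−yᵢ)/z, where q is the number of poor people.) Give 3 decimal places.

0.310

Poor units: KSh 700,000, KSh 800,000, KSh 950,000, KSh 1,000,000 (q = 4 of N = 9).
Shortfall ratios (z−y)/z: 0.4400, 0.3600, 0.2400, 0.2000; sum = 1.240000.
The income-gap ratio divides by q (the poor only): 1.240000 / 4 = 0.310.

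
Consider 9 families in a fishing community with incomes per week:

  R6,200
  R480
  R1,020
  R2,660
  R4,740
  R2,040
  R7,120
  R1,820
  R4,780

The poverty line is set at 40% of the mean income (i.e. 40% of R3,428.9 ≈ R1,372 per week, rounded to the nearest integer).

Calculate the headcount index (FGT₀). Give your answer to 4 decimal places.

2 of the 9 families have income below R1,372.
H = 2/9 = 0.2222.

0.2222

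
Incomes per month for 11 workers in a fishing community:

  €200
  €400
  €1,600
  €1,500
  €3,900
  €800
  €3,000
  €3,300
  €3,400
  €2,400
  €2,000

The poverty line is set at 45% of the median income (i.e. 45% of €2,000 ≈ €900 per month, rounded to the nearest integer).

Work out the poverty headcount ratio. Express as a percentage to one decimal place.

3 of the 11 workers have income below €900.
H = 3/11 = 27.3%.

27.3%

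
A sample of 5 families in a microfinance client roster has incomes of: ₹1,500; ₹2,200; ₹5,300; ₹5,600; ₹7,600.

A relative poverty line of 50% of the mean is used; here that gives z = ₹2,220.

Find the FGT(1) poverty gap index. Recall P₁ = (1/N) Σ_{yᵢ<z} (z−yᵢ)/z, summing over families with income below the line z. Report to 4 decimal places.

Poor units: ₹1,500, ₹2,200 (q = 2 of N = 5).
Gap ratios (z−y)/z: (2220−1500)/2220 = 0.3243; (2220−2200)/2220 = 0.0090.
Sum of shortfalls = 0.333333; P₁ averages over all N: 0.333333 / 5 = 0.0667.

0.0667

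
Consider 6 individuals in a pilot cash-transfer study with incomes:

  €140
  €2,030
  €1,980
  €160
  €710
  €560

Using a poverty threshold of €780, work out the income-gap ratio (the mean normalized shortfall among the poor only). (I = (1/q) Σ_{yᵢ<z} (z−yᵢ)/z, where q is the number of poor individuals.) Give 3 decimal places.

0.497

Below z: €140, €160, €560, €710 (q = 4 of N = 6).
Relative gaps: 0.8205, 0.7949, 0.2821, 0.0897; sum = 1.987179.
I averages over the q = 4 poor units only: 1.987179 / 4 = 0.497.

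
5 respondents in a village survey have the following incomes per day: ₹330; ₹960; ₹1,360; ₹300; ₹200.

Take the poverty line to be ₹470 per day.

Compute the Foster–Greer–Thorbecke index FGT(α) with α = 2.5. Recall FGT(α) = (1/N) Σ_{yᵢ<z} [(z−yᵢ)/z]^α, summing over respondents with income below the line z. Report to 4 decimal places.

0.0754

Below z: ₹200, ₹300, ₹330 (q = 3 of N = 5).
Relative gaps: (470−200)/470 = 0.5745; (470−300)/470 = 0.3617; (470−330)/470 = 0.2979.
Raised to α = 2.5: 0.25013; 0.07868; 0.04843.
Sum = 0.377237; FGT(2.5) = 0.377237 / 5 = 0.0754.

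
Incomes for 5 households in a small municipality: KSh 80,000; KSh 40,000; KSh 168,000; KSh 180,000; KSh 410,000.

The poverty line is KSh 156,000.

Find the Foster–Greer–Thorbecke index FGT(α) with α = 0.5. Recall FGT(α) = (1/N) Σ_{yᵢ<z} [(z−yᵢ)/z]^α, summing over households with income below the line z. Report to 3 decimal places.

Below z: KSh 40,000, KSh 80,000 (q = 2 of N = 5).
Shortfall ratios: (156000−40000)/156000 = 0.7436; (156000−80000)/156000 = 0.4872.
Raised to α = 0.5: 0.86232; 0.69798.
Sum = 1.560299; FGT(0.5) = 1.560299 / 5 = 0.312.

0.312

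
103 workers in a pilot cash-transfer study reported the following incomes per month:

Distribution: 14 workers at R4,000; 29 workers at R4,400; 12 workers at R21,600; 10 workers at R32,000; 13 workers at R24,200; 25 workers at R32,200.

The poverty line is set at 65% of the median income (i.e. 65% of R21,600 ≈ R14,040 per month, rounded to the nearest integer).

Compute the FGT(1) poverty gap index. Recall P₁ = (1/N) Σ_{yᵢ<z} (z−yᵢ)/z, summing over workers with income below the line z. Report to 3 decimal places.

0.291

Incomes under z: 14×R4,000, 29×R4,400 (q = 43 of N = 103).
Gap ratios (z−y)/z: (14040−4000)/14040 = 0.7151 (×14); (14040−4400)/14040 = 0.6866 (×29).
Sum of shortfalls = 29.923077; P₁ averages over all N: 29.923077 / 103 = 0.291.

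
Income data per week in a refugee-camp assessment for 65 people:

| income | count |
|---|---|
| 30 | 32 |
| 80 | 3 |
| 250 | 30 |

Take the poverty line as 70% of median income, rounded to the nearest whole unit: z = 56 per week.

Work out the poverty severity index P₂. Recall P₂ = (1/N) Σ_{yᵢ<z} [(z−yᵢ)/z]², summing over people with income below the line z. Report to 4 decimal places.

Below z: 32×30 (q = 32 of N = 65).
Relative gaps: (56−30)/56 = 0.4643 (×32).
Squared: 0.2156 (×32).
Sum = 6.897959; P₂ = 6.897959 / 65 = 0.1061.

0.1061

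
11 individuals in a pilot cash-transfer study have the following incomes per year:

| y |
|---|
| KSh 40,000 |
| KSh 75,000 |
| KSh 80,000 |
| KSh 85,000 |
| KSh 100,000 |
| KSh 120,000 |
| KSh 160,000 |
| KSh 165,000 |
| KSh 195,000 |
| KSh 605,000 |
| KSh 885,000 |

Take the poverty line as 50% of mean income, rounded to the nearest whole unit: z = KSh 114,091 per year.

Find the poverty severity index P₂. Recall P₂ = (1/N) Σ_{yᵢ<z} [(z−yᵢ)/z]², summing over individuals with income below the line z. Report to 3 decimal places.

Poor units: KSh 40,000, KSh 75,000, KSh 80,000, KSh 85,000, KSh 100,000 (q = 5 of N = 11).
Shortfall ratios: (114091−40000)/114091 = 0.6494; (114091−75000)/114091 = 0.3426; (114091−80000)/114091 = 0.2988; (114091−85000)/114091 = 0.2550; (114091−100000)/114091 = 0.1235.
Squared: 0.4217; 0.1174; 0.0893; 0.0650; 0.0153.
Sum = 0.708673; P₂ = 0.708673 / 11 = 0.064.

0.064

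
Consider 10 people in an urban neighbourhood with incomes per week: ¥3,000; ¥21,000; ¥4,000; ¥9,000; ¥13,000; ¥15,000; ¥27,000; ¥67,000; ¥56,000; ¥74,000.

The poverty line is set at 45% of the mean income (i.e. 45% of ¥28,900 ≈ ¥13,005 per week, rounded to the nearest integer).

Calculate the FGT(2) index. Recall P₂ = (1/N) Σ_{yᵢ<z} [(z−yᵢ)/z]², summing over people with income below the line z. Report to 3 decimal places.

0.117

Below z: ¥3,000, ¥4,000, ¥9,000, ¥13,000 (q = 4 of N = 10).
Gap ratios (z−y)/z: (13005−3000)/13005 = 0.7693; (13005−4000)/13005 = 0.6924; (13005−9000)/13005 = 0.3080; (13005−13000)/13005 = 0.0004.
Squared: 0.5919; 0.4795; 0.0948; 0.0000.
Sum = 1.166145; P₂ = 1.166145 / 10 = 0.117.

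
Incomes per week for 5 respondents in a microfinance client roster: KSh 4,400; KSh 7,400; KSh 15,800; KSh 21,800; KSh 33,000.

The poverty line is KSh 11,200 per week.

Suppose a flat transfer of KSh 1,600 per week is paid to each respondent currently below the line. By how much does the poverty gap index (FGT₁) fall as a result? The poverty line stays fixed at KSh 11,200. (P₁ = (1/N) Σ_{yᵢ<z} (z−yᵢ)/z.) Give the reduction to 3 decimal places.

0.057

Before: below the line — KSh 4,400, KSh 7,400; poverty gap index (FGT₁) = 0.18929.
After the KSh 1,600 transfer: below the line — KSh 6,000, KSh 9,000; poverty gap index (FGT₁) = 0.13214.
Reduction = 0.18929 − 0.13214 = 0.057.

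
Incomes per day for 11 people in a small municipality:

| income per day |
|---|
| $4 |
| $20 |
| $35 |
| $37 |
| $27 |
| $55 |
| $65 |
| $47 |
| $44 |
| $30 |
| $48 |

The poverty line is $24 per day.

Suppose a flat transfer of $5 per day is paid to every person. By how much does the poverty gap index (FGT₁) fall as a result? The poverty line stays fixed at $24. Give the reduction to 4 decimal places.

Before: below the line — $4, $20; poverty gap index (FGT₁) = 0.090909.
After the $5 transfer: below the line — $9; poverty gap index (FGT₁) = 0.056818.
Reduction = 0.090909 − 0.056818 = 0.0341.

0.0341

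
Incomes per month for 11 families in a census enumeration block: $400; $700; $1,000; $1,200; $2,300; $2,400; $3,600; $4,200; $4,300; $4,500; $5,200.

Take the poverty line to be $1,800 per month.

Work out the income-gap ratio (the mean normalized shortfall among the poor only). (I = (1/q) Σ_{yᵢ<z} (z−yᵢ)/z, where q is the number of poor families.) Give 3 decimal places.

0.542

Below the line: $400, $700, $1,000, $1,200 (q = 4 of N = 11).
Relative gaps: 0.7778, 0.6111, 0.4444, 0.3333; sum = 2.166667.
The income-gap ratio divides by q (the poor only): 2.166667 / 4 = 0.542.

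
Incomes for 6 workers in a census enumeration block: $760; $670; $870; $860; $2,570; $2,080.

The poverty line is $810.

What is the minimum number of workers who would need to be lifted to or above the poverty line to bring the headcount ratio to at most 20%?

1

2 of the 6 workers are poor, so H = 2/6 = 0.333.
A headcount ratio of at most 20% allows at most ⌊0.20 × 6⌋ = 1 poor workers.
So at least 2 − 1 = 1 must be lifted.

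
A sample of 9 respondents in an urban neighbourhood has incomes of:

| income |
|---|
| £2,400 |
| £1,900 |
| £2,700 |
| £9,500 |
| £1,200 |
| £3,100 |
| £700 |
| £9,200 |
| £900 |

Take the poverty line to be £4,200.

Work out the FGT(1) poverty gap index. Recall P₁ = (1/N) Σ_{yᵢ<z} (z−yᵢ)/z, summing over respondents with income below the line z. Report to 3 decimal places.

Below the line: £700, £900, £1,200, £1,900, £2,400, £2,700, £3,100 (q = 7 of N = 9).
Relative gaps: (4200−700)/4200 = 0.8333; (4200−900)/4200 = 0.7857; (4200−1200)/4200 = 0.7143; (4200−1900)/4200 = 0.5476; (4200−2400)/4200 = 0.4286; (4200−2700)/4200 = 0.3571; (4200−3100)/4200 = 0.2619.
Σ = 3.928571. Dividing by the full population N = 9 gives P₁ = 0.437.

0.437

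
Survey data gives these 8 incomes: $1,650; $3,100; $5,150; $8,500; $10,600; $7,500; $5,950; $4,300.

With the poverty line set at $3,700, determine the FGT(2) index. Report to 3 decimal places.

0.042

Below the line: $1,650, $3,100 (q = 2 of N = 8).
Shortfall ratios: (3700−1650)/3700 = 0.5541; (3700−3100)/3700 = 0.1622.
Squared: 0.3070; 0.0263.
Sum = 0.333272; P₂ = 0.333272 / 8 = 0.042.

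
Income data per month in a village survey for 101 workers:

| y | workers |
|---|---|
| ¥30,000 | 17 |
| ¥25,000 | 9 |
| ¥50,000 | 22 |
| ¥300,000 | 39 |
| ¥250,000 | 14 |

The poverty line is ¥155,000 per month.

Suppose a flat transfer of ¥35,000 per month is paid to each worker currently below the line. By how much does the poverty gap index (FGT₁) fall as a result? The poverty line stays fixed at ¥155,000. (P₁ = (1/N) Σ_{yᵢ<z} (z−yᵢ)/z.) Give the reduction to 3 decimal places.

0.107

Before: below the line — 9×¥25,000, 17×¥30,000, 22×¥50,000; poverty gap index (FGT₁) = 0.35803.
After the ¥35,000 transfer: below the line — 9×¥60,000, 17×¥65,000, 22×¥85,000; poverty gap index (FGT₁) = 0.25072.
Reduction = 0.35803 − 0.25072 = 0.107.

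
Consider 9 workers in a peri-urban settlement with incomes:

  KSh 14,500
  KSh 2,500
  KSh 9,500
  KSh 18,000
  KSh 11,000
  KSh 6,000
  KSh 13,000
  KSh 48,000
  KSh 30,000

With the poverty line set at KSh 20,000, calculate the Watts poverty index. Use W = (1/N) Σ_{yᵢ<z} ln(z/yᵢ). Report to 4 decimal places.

Poor units: KSh 2,500, KSh 6,000, KSh 9,500, KSh 11,000, KSh 13,000, KSh 14,500, KSh 18,000 (q = 7 of N = 9).
Log gaps: ln(20000/2500) = 2.0794; ln(20000/6000) = 1.2040; ln(20000/9500) = 0.7444; ln(20000/11000) = 0.5978; ln(20000/13000) = 0.4308; ln(20000/14500) = 0.3216; ln(20000/18000) = 0.1054.
W = 5.483419 / 9 = 0.6093.

0.6093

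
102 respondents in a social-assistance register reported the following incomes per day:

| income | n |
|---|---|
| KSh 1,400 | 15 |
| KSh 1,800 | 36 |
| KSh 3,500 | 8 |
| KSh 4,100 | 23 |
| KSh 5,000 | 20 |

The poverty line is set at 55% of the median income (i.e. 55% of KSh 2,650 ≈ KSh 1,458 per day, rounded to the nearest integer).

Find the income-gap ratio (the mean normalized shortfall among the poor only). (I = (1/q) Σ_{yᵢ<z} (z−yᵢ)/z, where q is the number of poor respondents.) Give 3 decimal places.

0.040

Incomes under z: 15×KSh 1,400 (q = 15 of N = 102).
Shortfall ratios (z−y)/z: 0.0398 (×15); sum = 0.596708.
The income-gap ratio divides by q (the poor only): 0.596708 / 15 = 0.040.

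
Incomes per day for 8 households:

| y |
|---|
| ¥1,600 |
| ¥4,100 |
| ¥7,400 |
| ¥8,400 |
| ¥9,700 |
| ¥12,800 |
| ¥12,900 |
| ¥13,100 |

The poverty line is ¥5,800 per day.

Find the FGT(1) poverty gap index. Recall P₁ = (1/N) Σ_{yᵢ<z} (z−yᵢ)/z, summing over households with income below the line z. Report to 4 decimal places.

Poor units: ¥1,600, ¥4,100 (q = 2 of N = 8).
Shortfall ratios: (5800−1600)/5800 = 0.7241; (5800−4100)/5800 = 0.2931.
Sum of shortfalls = 1.017241; P₁ averages over all N: 1.017241 / 8 = 0.1272.

0.1272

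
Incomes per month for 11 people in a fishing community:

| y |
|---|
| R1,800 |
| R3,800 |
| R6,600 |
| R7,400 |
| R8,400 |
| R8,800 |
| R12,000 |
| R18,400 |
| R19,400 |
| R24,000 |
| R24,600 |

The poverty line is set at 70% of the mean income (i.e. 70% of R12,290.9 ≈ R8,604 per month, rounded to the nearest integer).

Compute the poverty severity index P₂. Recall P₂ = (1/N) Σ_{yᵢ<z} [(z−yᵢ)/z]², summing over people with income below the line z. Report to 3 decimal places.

0.092

Incomes under z: R1,800, R3,800, R6,600, R7,400, R8,400 (q = 5 of N = 11).
Relative gaps: (8604−1800)/8604 = 0.7908; (8604−3800)/8604 = 0.5583; (8604−6600)/8604 = 0.2329; (8604−7400)/8604 = 0.1399; (8604−8400)/8604 = 0.0237.
Squared: 0.6254; 0.3117; 0.0542; 0.0196; 0.0006.
Sum = 1.011499; P₂ = 1.011499 / 11 = 0.092.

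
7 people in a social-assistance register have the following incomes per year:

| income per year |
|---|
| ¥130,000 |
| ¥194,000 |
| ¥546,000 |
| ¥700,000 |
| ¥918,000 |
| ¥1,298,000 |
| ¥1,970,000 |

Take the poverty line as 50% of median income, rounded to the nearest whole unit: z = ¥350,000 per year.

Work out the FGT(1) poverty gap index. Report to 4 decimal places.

Below the line: ¥130,000, ¥194,000 (q = 2 of N = 7).
Shortfall ratios: (350000−130000)/350000 = 0.6286; (350000−194000)/350000 = 0.4457.
Sum of shortfalls = 1.074286; P₁ averages over all N: 1.074286 / 7 = 0.1535.

0.1535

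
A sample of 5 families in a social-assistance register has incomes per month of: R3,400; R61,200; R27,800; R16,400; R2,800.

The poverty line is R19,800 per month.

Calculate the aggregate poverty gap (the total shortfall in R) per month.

R36,800

Below the line: R2,800, R3,400, R16,400 (q = 3 of N = 5).
Individual gaps: 19800−2800 = 17000; 19800−3400 = 16400; 19800−16400 = 3400.
Aggregate gap = R36,800.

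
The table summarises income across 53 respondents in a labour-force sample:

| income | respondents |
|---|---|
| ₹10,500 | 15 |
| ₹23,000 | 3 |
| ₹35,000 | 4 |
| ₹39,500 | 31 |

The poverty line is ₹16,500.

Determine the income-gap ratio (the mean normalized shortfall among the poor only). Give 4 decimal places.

Incomes under z: 15×₹10,500 (q = 15 of N = 53).
Shortfall ratios (z−y)/z: 0.3636 (×15); sum = 5.454545.
I averages over the q = 15 poor units only: 5.454545 / 15 = 0.3636.

0.3636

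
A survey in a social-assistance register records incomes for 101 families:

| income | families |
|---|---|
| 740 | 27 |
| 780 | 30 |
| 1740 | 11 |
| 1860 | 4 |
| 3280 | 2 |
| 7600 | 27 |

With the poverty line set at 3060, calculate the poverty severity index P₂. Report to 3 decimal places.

0.345

Poor units: 27×740, 30×780, 11×1740, 4×1860 (q = 72 of N = 101).
Gap ratios (z−y)/z: (3060−740)/3060 = 0.7582 (×27); (3060−780)/3060 = 0.7451 (×30); (3060−1740)/3060 = 0.4314 (×11); (3060−1860)/3060 = 0.3922 (×4).
Squared: 0.5748 (×27); 0.5552 (×30); 0.1861 (×11); 0.1538 (×4).
Sum = 34.837370; P₂ = 34.837370 / 101 = 0.345.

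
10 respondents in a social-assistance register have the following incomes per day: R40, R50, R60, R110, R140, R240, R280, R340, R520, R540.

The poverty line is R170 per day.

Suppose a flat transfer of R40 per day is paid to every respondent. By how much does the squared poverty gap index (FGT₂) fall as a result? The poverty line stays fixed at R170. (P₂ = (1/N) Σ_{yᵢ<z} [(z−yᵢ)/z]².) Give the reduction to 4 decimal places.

0.0972

Before: below the line — R40, R50, R60, R110, R140; squared poverty gap index (FGT₂) = 0.165744.
After the R40 transfer: below the line — R80, R90, R100, R150; squared poverty gap index (FGT₂) = 0.068512.
Reduction = 0.165744 − 0.068512 = 0.0972.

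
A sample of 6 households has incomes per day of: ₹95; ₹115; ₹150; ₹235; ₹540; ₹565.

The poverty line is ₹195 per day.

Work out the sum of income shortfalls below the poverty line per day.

Poor units: ₹95, ₹115, ₹150 (q = 3 of N = 6).
Individual gaps: 195−95 = 100; 195−115 = 80; 195−150 = 45.
Aggregate gap = ₹225.

₹225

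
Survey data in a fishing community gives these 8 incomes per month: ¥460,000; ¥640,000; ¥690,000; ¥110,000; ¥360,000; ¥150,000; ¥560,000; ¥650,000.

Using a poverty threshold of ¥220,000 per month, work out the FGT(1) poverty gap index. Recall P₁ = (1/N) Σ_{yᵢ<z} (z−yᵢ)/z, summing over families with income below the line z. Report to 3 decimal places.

0.102

Poor units: ¥110,000, ¥150,000 (q = 2 of N = 8).
Normalized shortfalls: (220000−110000)/220000 = 0.5000; (220000−150000)/220000 = 0.3182.
Σ = 0.818182. Dividing by the full population N = 8 gives P₁ = 0.102.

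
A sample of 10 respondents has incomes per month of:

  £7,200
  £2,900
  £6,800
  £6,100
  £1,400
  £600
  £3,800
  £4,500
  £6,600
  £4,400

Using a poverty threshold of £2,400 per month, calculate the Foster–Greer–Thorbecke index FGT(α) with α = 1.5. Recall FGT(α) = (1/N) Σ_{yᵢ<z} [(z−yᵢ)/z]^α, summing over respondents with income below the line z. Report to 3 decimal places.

Below the line: £600, £1,400 (q = 2 of N = 10).
Gap ratios (z−y)/z: (2400−600)/2400 = 0.7500; (2400−1400)/2400 = 0.4167.
Raised to α = 1.5: 0.64952; 0.26896.
Sum = 0.918476; FGT(1.5) = 0.918476 / 10 = 0.092.

0.092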